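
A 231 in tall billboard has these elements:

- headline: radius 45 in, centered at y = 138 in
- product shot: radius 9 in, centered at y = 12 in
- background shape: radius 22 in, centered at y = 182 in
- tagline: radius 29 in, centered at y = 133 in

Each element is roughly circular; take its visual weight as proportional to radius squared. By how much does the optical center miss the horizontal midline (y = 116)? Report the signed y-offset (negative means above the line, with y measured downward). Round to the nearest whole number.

≈ 24 in

Weights ∝ r²: headline 45² = 2025, product shot 9² = 81, background shape 22² = 484, tagline 29² = 841; Σw = 3431.
y-moment: 2025·138 + 81·12 + 484·182 + 841·133 = 480363; centroid 480363/3431 ≈ 140.01.
Against y = 116, that's 140.01 − 116 = 24.01.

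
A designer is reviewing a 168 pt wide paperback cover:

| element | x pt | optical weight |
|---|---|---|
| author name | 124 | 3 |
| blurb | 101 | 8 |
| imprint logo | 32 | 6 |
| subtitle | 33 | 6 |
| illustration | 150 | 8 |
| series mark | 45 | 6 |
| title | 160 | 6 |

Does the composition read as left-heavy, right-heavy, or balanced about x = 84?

right-heavy

Weights sum to 3 + 8 + 6 + 6 + 8 + 6 + 6 = 43.
x-moment: 3·124 + 8·101 + 6·32 + 6·33 + 8·150 + 6·45 + 6·160 = 4000; centroid 4000/43 ≈ 93.02.
93.0 vs midline 84 → right-heavy.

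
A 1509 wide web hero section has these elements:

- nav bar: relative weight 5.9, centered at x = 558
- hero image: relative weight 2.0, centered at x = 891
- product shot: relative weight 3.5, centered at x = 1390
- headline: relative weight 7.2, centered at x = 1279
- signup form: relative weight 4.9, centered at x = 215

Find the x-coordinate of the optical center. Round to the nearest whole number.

Total weight = 5.9 + 2.0 + 3.5 + 7.2 + 4.9 = 23.5.
Σw·x = 5.9·558 + 2.0·891 + 3.5·1390 + 7.2·1279 + 4.9·215 = 20201.5, so x̄ = 20201.5/23.5 ≈ 859.64.

x ≈ 860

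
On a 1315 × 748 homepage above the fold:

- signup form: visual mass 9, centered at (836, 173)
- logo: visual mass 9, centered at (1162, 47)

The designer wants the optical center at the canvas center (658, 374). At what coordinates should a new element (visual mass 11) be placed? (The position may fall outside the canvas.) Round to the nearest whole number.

(100, 806)

New total weight: (9 + 9) + 11 = 29.
Along x: (17982 + 11·x) / 29 = 658 (existing moment 9·836 + 9·1162 = 17982) ⇒ x = (19082 − 17982) / 11 ≈ 100.00.
Along y: (1980 + 11·y) / 29 = 374 (existing moment 9·173 + 9·47 = 1980) ⇒ y = (10846 − 1980) / 11 ≈ 806.00.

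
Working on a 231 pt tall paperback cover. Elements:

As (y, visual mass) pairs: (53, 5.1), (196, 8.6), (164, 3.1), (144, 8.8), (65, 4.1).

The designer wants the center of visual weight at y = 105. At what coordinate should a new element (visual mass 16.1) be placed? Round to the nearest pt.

y ≈ 50

With the new element, Σw becomes 5.1 + 8.6 + 3.1 + 8.8 + 4.1 + 16.1 = 45.8.
y: need Σw·y = 45.8·105 = 4809.0. Existing = 5.1·53 + 8.6·196 + 3.1·164 + 8.8·144 + 4.1·65 = 3998.0. Remainder 811.0 / 16.1 ≈ 50.37.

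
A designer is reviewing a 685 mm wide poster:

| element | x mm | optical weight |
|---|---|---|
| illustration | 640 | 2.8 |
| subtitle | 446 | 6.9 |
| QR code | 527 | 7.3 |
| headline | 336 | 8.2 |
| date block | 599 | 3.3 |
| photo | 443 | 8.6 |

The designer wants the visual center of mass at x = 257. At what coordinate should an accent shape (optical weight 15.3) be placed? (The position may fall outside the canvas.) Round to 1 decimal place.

x ≈ -247.8

New total weight: (2.8 + 6.9 + 7.3 + 8.2 + 3.3 + 8.6) + 15.3 = 52.4.
x: need Σw·x = 52.4·257 = 13466.8. Existing = 2.8·640 + 6.9·446 + 7.3·527 + 8.2·336 + 3.3·599 + 8.6·443 = 17258.2. Remainder -3791.4 / 15.3 ≈ -247.80.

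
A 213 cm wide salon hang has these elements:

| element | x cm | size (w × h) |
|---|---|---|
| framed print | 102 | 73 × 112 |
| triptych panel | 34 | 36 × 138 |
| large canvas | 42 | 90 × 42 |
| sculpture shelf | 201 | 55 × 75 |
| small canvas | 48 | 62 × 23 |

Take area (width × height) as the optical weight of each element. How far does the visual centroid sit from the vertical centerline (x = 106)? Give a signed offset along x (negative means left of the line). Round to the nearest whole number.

Areas: framed print 73·112 = 8176, triptych panel 36·138 = 4968, large canvas 90·42 = 3780, sculpture shelf 55·75 = 4125, small canvas 62·23 = 1426. Total weight = 22475.
x-moment: 8176·102 + 4968·34 + 3780·42 + 4125·201 + 1426·48 = 2059197; centroid 2059197/22475 ≈ 91.62.
Against x = 106, that's 91.62 − 106 = -14.38.

≈ -14 cm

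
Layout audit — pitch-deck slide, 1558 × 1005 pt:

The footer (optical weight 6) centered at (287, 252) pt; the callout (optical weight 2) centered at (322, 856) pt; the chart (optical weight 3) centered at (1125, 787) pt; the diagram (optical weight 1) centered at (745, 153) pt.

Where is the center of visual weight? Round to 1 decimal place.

(540.5, 478.2)

Total weight = 6 + 2 + 3 + 1 = 12.
x: (6·287 + 2·322 + 3·1125 + 1·745) / 12 = 6486 / 12 ≈ 540.50
y: (6·252 + 2·856 + 3·787 + 1·153) / 12 = 5738 / 12 ≈ 478.17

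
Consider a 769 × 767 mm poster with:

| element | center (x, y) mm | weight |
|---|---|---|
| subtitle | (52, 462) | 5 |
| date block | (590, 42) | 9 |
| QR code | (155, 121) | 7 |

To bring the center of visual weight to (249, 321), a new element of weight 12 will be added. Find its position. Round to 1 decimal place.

(130.2, 588.2)

New total weight: (5 + 9 + 7) + 12 = 33.
x: target moment 33×249 = 8217; current 5·52 + 9·590 + 7·155 = 6655; the new element supplies 1562, so x = 1562/12 ≈ 130.17.
y: target moment 33×321 = 10593; current 5·462 + 9·42 + 7·121 = 3535; the new element supplies 7058, so y = 7058/12 ≈ 588.17.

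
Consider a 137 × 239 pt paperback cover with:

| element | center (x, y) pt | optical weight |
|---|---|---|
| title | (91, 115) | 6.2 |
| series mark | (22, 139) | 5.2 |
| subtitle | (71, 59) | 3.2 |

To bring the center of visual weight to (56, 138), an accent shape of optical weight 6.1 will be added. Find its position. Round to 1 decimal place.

(41.5, 202.0)

New total weight: (6.2 + 5.2 + 3.2) + 6.1 = 20.7.
x: need Σw·x = 20.7·56 = 1159.2. Existing = 6.2·91 + 5.2·22 + 3.2·71 = 905.8. Remainder 253.4 / 6.1 ≈ 41.54.
y: need Σw·y = 20.7·138 = 2856.6. Existing = 6.2·115 + 5.2·139 + 3.2·59 = 1624.6. Remainder 1232.0 / 6.1 ≈ 201.97.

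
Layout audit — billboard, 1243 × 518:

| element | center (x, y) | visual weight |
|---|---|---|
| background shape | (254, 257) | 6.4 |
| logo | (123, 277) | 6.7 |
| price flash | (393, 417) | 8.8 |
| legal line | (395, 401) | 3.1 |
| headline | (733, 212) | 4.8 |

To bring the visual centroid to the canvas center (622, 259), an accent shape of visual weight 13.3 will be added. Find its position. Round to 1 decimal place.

(1214.8, 130.2)

With the accent shape, Σw becomes 6.4 + 6.7 + 8.8 + 3.1 + 4.8 + 13.3 = 43.1.
Along x: (10651.0 + 13.3·x) / 43.1 = 622 (existing moment 6.4·254 + 6.7·123 + 8.8·393 + 3.1·395 + 4.8·733 = 10651.0) ⇒ x = (26808.2 − 10651.0) / 13.3 ≈ 1214.83.
Along y: (9431.0 + 13.3·y) / 43.1 = 259 (existing moment 6.4·257 + 6.7·277 + 8.8·417 + 3.1·401 + 4.8·212 = 9431.0) ⇒ y = (11162.9 − 9431.0) / 13.3 ≈ 130.22.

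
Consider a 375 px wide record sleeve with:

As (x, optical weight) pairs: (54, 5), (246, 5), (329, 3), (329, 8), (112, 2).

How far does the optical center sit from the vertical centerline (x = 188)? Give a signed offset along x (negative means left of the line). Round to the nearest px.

≈ 44 px

Σw = 5 + 5 + 3 + 8 + 2 = 23.
x-moment: 5·54 + 5·246 + 3·329 + 8·329 + 2·112 = 5343; centroid 5343/23 ≈ 232.30.
Against x = 188, that's 232.30 − 188 = 44.30.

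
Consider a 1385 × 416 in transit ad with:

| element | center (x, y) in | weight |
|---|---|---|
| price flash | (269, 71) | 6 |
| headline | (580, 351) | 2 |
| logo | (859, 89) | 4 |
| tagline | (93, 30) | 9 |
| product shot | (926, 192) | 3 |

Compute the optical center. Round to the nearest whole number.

Σw = 6 + 2 + 4 + 9 + 3 = 24.
x: (6·269 + 2·580 + 4·859 + 9·93 + 3·926) / 24 = 9825 / 24 ≈ 409.38
y: (6·71 + 2·351 + 4·89 + 9·30 + 3·192) / 24 = 2330 / 24 ≈ 97.08

(409, 97)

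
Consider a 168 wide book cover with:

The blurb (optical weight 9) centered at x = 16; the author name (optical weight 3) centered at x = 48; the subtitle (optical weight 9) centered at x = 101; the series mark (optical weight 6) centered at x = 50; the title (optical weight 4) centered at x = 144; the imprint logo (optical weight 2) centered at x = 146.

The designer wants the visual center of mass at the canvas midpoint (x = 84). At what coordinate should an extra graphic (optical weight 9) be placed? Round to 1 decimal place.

x ≈ 129.2

After adding the extra graphic, total weight = 9 + 3 + 9 + 6 + 4 + 2 + 9 = 42.
x: need Σw·x = 42·84 = 3528. Existing = 9·16 + 3·48 + 9·101 + 6·50 + 4·144 + 2·146 = 2365. Remainder 1163 / 9 ≈ 129.22.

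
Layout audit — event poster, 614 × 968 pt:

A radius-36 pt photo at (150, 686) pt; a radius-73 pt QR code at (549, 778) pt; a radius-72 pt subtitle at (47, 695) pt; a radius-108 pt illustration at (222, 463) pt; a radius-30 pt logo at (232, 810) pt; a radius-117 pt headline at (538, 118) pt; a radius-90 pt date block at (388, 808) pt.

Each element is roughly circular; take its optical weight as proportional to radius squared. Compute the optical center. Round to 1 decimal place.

r² weights: photo 36² = 1296, QR code 73² = 5329, subtitle 72² = 5184, illustration 108² = 11664, logo 30² = 900, headline 117² = 13689, date block 90² = 8100. Total = 46162.
Σw·x = 1296·150 + 5329·549 + 5184·47 + 11664·222 + 900·232 + 13689·538 + 8100·388 = 16669359, so x̄ = 16669359/46162 ≈ 361.11.
Σw·y = 1296·686 + 5329·778 + 5184·695 + 11664·463 + 900·810 + 13689·118 + 8100·808 = 22927432, so ȳ = 22927432/46162 ≈ 496.67.

(361.1, 496.7)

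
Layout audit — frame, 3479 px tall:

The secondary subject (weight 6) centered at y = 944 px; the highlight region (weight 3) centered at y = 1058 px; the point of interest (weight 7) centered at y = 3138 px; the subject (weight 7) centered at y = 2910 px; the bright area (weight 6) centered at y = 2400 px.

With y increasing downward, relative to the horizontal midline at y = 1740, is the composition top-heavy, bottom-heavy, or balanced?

Σw = 6 + 3 + 7 + 7 + 6 = 29.
y-moment: 6·944 + 3·1058 + 7·3138 + 7·2910 + 6·2400 = 65574; centroid 65574/29 ≈ 2261.17.
2261.2 vs midline 1740 → bottom-heavy.

bottom-heavy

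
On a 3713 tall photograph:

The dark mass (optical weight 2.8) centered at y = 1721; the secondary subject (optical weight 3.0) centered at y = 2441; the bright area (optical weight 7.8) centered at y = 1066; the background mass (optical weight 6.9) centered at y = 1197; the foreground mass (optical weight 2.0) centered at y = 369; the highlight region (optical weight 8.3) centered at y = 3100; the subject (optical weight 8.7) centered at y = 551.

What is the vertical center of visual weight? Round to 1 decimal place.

y ≈ 1518.4

Weights sum to 2.8 + 3.0 + 7.8 + 6.9 + 2.0 + 8.3 + 8.7 = 39.5.
Σw·y = 59977.6; ȳ = 59977.6/39.5 ≈ 1518.42.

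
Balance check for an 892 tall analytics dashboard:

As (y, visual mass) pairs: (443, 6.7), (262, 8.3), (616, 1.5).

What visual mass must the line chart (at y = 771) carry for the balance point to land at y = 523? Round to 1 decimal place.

Fixed elements: Σw = 6.7 + 8.3 + 1.5 = 16.5, Σw·y = 6.7·443 + 8.3·262 + 1.5·616 = 6066.7.
Balance at y = 523 requires (6066.7 + w·771) / (16.5 + w) = 523.
So w = (523·16.5 − 6066.7)/(771 − 523) = 2562.8/248 ≈ 10.33.

w ≈ 10.3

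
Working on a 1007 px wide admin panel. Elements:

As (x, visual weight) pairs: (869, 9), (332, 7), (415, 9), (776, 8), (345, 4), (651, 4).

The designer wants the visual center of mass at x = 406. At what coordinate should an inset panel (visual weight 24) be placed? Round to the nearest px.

x ≈ 97

After adding the inset panel, total weight = 9 + 7 + 9 + 8 + 4 + 4 + 24 = 65.
x: need Σw·x = 65·406 = 26390. Existing = 9·869 + 7·332 + 9·415 + 8·776 + 4·345 + 4·651 = 24072. Remainder 2318 / 24 ≈ 96.58.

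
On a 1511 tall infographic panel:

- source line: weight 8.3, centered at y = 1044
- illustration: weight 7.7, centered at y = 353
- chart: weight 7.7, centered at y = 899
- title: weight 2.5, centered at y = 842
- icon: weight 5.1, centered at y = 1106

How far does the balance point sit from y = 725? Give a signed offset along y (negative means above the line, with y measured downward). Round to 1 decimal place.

≈ 107.3

Σw = 8.3 + 7.7 + 7.7 + 2.5 + 5.1 = 31.3.
y: (8.3·1044 + 7.7·353 + 7.7·899 + 2.5·842 + 5.1·1106) / 31.3 = 26051.2 / 31.3 ≈ 832.31
Difference: 832.31 − 725 ≈ 107.31.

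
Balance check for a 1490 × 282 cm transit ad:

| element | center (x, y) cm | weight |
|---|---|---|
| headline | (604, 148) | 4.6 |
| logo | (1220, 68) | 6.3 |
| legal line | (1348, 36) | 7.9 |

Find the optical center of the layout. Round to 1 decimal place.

Σw = 4.6 + 6.3 + 7.9 = 18.8.
Σw·x = 4.6·604 + 6.3·1220 + 7.9·1348 = 21113.6, so x̄ = 21113.6/18.8 ≈ 1123.06.
Σw·y = 4.6·148 + 6.3·68 + 7.9·36 = 1393.6, so ȳ = 1393.6/18.8 ≈ 74.13.

(1123.1, 74.1)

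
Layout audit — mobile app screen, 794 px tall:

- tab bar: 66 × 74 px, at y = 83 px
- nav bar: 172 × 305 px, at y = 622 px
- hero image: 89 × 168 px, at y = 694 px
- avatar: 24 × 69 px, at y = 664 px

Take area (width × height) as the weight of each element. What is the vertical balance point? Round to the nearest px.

Areas: tab bar 66·74 = 4884, nav bar 172·305 = 52460, hero image 89·168 = 14952, avatar 24·69 = 1656. Total weight = 73952.
y: (4884·83 + 52460·622 + 14952·694 + 1656·664) / 73952 = 44511764 / 73952 ≈ 601.90

y ≈ 602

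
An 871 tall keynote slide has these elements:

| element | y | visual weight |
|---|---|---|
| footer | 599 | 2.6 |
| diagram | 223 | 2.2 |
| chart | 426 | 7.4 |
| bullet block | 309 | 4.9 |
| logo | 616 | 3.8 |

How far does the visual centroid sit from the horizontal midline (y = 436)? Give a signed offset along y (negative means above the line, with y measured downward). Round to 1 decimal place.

≈ -2.7

Weights sum to 2.6 + 2.2 + 7.4 + 4.9 + 3.8 = 20.9.
y-moment: 2.6·599 + 2.2·223 + 7.4·426 + 4.9·309 + 3.8·616 = 9055.3; centroid 9055.3/20.9 ≈ 433.27.
Against y = 436, that's 433.27 − 436 = -2.73.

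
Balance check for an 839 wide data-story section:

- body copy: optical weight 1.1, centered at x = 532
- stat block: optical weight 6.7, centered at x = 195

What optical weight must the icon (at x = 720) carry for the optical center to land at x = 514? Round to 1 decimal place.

w ≈ 10.3

Known weights sum to 1.1 + 6.7 = 7.8; their moment is 1.1·532 + 6.7·195 = 1891.7.
For the centroid to hit 514: (1891.7 + w·720) / (7.8 + w) = 514.
So w = (514·7.8 − 1891.7)/(720 − 514) = 2117.5/206 ≈ 10.28.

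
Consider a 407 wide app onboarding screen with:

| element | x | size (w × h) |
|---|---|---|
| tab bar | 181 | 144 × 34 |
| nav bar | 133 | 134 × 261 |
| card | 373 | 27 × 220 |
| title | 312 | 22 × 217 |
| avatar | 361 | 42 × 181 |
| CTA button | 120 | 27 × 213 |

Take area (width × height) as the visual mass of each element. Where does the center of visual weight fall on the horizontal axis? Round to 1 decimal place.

x ≈ 198.3

Taking area as weight: tab bar 144·34 = 4896, nav bar 134·261 = 34974, card 27·220 = 5940, title 22·217 = 4774, avatar 42·181 = 7602, CTA button 27·213 = 5751. Sum 63937.
Σw·x = 4896·181 + 34974·133 + 5940·373 + 4774·312 + 7602·361 + 5751·120 = 12677268, so x̄ = 12677268/63937 ≈ 198.28.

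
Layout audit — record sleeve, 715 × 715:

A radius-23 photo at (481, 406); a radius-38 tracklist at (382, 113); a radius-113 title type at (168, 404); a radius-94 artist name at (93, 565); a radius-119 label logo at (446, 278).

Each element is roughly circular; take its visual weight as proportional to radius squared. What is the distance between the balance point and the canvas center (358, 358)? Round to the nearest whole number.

≈ 94

Weights ∝ r²: photo 23² = 529, tracklist 38² = 1444, title type 113² = 12769, artist name 94² = 8836, label logo 119² = 14161; Σw = 37739.
Σw·x = 529·481 + 1444·382 + 12769·168 + 8836·93 + 14161·446 = 10088803, so x̄ = 10088803/37739 ≈ 267.33.
Σw·y = 529·406 + 1444·113 + 12769·404 + 8836·565 + 14161·278 = 14465720, so ȳ = 14465720/37739 ≈ 383.31.
Offset from (358, 358): Δx ≈ -90.67, Δy ≈ 25.31; distance = √(Δx² + Δy²) ≈ 94.14.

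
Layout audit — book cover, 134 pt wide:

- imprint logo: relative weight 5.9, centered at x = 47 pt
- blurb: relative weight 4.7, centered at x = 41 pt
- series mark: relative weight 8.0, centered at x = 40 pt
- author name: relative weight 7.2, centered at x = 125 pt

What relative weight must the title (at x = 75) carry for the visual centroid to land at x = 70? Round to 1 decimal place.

Existing Σw = 25.8 (5.9 + 4.7 + 8.0 + 7.2); existing moment 5.9·47 + 4.7·41 + 8.0·40 + 7.2·125 = 1690.0.
For the centroid to hit 70: (1690.0 + w·75) / (25.8 + w) = 70.
Solving: w = (70·25.8 − 1690.0) / (75 − 70) = 116.0 / 5 ≈ 23.20.

w ≈ 23.2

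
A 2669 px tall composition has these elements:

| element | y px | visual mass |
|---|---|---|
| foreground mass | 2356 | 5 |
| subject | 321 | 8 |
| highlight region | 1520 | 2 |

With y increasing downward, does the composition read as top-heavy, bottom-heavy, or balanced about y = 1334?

top-heavy

Weights sum to 5 + 8 + 2 = 15.
y: (5·2356 + 8·321 + 2·1520) / 15 = 17388 / 15 ≈ 1159.20
1159.2 vs midline 1334 → top-heavy.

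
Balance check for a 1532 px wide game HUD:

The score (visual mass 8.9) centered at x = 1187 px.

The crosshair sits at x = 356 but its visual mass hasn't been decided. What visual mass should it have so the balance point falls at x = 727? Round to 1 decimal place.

Known: weight 8.9 with moment 8.9·1187 = 10564.3.
Set Σw·x/Σw = 727: (10564.3 + 356w) = 727·(8.9 + w).
So w = (727·8.9 − 10564.3)/(356 − 727) = -4094.0/-371 ≈ 11.04.

w ≈ 11.0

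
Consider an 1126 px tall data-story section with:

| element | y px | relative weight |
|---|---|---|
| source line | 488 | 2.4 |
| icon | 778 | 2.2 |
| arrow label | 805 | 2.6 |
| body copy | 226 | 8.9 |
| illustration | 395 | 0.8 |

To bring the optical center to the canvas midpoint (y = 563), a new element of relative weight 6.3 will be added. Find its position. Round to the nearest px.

New total weight: (2.4 + 2.2 + 2.6 + 8.9 + 0.8) + 6.3 = 23.2.
y: need Σw·y = 23.2·563 = 13061.6. Existing = 2.4·488 + 2.2·778 + 2.6·805 + 8.9·226 + 0.8·395 = 7303.2. Remainder 5758.4 / 6.3 ≈ 914.03.

y ≈ 914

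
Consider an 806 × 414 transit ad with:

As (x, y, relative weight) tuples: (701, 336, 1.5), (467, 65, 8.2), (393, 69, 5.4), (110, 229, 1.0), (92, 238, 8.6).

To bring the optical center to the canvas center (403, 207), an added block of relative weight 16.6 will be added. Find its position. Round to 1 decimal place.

(526.5, 293.0)

New total weight: (1.5 + 8.2 + 5.4 + 1.0 + 8.6) + 16.6 = 41.3.
x: target moment 41.3×403 = 16643.9; current 1.5·701 + 8.2·467 + 5.4·393 + 1.0·110 + 8.6·92 = 7904.3; the added block supplies 8739.6, so x = 8739.6/16.6 ≈ 526.48.
y: target moment 41.3×207 = 8549.1; current 1.5·336 + 8.2·65 + 5.4·69 + 1.0·229 + 8.6·238 = 3685.4; the added block supplies 4863.7, so y = 4863.7/16.6 ≈ 292.99.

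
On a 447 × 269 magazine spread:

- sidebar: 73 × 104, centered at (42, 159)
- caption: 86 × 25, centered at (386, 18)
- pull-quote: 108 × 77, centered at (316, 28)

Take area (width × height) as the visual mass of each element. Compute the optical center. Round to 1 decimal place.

(209.1, 81.9)

Taking area as weight: sidebar 73·104 = 7592, caption 86·25 = 2150, pull-quote 108·77 = 8316. Sum 18058.
Σw·x = 7592·42 + 2150·386 + 8316·316 = 3776620, so x̄ = 3776620/18058 ≈ 209.14.
Σw·y = 7592·159 + 2150·18 + 8316·28 = 1478676, so ȳ = 1478676/18058 ≈ 81.88.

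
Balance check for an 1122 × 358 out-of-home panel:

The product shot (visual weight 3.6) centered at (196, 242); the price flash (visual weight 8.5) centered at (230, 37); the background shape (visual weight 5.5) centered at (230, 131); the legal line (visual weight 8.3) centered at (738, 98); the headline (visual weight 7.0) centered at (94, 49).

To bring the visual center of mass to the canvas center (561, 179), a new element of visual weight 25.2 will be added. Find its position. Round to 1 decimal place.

(868.5, 291.2)

New total weight: (3.6 + 8.5 + 5.5 + 8.3 + 7.0) + 25.2 = 58.1.
x: target moment 58.1×561 = 32594.1; current 3.6·196 + 8.5·230 + 5.5·230 + 8.3·738 + 7.0·94 = 10709.0; the new element supplies 21885.1, so x = 21885.1/25.2 ≈ 868.46.
y: target moment 58.1×179 = 10399.9; current 3.6·242 + 8.5·37 + 5.5·131 + 8.3·98 + 7.0·49 = 3062.6; the new element supplies 7337.3, so y = 7337.3/25.2 ≈ 291.16.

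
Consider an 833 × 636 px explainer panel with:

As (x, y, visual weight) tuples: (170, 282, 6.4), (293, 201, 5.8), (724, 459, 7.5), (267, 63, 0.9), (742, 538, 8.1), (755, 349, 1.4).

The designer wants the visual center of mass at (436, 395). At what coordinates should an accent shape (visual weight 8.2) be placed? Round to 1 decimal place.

(143.2, 464.9)

New total weight: (6.4 + 5.8 + 7.5 + 0.9 + 8.1 + 1.4) + 8.2 = 38.3.
Along x: (15524.9 + 8.2·x) / 38.3 = 436 (existing moment 6.4·170 + 5.8·293 + 7.5·724 + 0.9·267 + 8.1·742 + 1.4·755 = 15524.9) ⇒ x = (16698.8 − 15524.9) / 8.2 ≈ 143.16.
Along y: (11316.2 + 8.2·y) / 38.3 = 395 (existing moment 6.4·282 + 5.8·201 + 7.5·459 + 0.9·63 + 8.1·538 + 1.4·349 = 11316.2) ⇒ y = (15128.5 − 11316.2) / 8.2 ≈ 464.91.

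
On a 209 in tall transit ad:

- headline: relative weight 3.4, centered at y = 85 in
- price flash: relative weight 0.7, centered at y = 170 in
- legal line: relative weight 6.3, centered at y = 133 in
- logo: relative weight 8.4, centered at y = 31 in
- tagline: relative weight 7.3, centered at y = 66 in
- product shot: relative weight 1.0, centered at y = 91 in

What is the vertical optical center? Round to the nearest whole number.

y ≈ 77

Total weight = 3.4 + 0.7 + 6.3 + 8.4 + 7.3 + 1.0 = 27.1.
Σw·y = 2079.1; ȳ = 2079.1/27.1 ≈ 76.72.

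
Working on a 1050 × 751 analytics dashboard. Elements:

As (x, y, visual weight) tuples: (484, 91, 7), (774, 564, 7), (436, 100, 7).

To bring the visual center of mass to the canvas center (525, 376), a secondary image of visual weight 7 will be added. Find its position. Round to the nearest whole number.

After adding the secondary image, total weight = 7 + 7 + 7 + 7 = 28.
Along x: (11858 + 7·x) / 28 = 525 (existing moment 7·484 + 7·774 + 7·436 = 11858) ⇒ x = (14700 − 11858) / 7 ≈ 406.00.
Along y: (5285 + 7·y) / 28 = 376 (existing moment 7·91 + 7·564 + 7·100 = 5285) ⇒ y = (10528 − 5285) / 7 ≈ 749.00.

(406, 749)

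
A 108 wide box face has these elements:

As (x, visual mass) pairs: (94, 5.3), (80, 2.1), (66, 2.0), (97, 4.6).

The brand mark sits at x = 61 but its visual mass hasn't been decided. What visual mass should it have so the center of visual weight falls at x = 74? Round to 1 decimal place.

w ≈ 16.0

Known weights sum to 5.3 + 2.1 + 2.0 + 4.6 = 14.0; their moment is 5.3·94 + 2.1·80 + 2.0·66 + 4.6·97 = 1244.4.
Balance at x = 74 requires (1244.4 + w·61) / (14.0 + w) = 74.
Solving: w = (74·14.0 − 1244.4) / (61 − 74) = -208.4 / -13 ≈ 16.03.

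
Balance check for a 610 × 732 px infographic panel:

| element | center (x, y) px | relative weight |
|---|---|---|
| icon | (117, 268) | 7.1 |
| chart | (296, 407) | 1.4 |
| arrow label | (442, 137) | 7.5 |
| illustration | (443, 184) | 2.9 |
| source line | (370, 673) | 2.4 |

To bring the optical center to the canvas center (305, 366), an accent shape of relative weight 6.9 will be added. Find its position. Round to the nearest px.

New total weight: (7.1 + 1.4 + 7.5 + 2.9 + 2.4) + 6.9 = 28.2.
Along x: (6732.8 + 6.9·x) / 28.2 = 305 (existing moment 7.1·117 + 1.4·296 + 7.5·442 + 2.9·443 + 2.4·370 = 6732.8) ⇒ x = (8601.0 − 6732.8) / 6.9 ≈ 270.75.
Along y: (5648.9 + 6.9·y) / 28.2 = 366 (existing moment 7.1·268 + 1.4·407 + 7.5·137 + 2.9·184 + 2.4·673 = 5648.9) ⇒ y = (10321.2 − 5648.9) / 6.9 ≈ 677.14.

(271, 677)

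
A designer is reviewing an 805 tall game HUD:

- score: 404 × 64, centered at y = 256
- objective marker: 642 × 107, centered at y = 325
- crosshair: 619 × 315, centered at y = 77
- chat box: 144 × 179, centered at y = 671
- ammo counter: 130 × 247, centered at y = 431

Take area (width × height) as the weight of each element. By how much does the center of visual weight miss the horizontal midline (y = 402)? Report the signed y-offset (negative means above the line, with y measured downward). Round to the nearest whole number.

≈ -186

Areas → weights: score 404·64 = 25856, objective marker 642·107 = 68694, crosshair 619·315 = 194985, chat box 144·179 = 25776, ammo counter 130·247 = 32110; Σw = 347421.
y: (25856·256 + 68694·325 + 194985·77 + 25776·671 + 32110·431) / 347421 = 75093637 / 347421 ≈ 216.15
Offset from y = 402: 216.15 − 402 ≈ -185.85.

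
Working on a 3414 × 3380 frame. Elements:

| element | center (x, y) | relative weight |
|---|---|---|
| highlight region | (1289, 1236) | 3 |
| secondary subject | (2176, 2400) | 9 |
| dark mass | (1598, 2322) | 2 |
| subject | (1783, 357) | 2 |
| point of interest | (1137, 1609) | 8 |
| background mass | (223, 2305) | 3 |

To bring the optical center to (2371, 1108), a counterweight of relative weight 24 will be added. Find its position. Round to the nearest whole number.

(3373, 252)

After adding the counterweight, total weight = 3 + 9 + 2 + 2 + 8 + 3 + 24 = 51.
x: target moment 51×2371 = 120921; current 3·1289 + 9·2176 + 2·1598 + 2·1783 + 8·1137 + 3·223 = 39978; the counterweight supplies 80943, so x = 80943/24 ≈ 3372.62.
y: target moment 51×1108 = 56508; current 3·1236 + 9·2400 + 2·2322 + 2·357 + 8·1609 + 3·2305 = 50453; the counterweight supplies 6055, so y = 6055/24 ≈ 252.29.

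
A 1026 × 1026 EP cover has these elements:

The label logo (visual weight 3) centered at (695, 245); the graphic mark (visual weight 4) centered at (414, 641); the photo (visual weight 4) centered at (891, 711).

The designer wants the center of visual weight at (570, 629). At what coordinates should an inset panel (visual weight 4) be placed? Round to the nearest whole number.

(311, 823)

New total weight: (3 + 4 + 4) + 4 = 15.
x: target moment 15×570 = 8550; current 3·695 + 4·414 + 4·891 = 7305; the inset panel supplies 1245, so x = 1245/4 ≈ 311.25.
y: target moment 15×629 = 9435; current 3·245 + 4·641 + 4·711 = 6143; the inset panel supplies 3292, so y = 3292/4 ≈ 823.00.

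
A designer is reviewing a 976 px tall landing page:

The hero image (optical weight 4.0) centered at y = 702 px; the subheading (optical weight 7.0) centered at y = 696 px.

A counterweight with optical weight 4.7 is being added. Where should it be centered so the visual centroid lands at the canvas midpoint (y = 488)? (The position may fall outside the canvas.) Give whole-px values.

y ≈ -4

New total weight: (4.0 + 7.0) + 4.7 = 15.7.
Along y: (7680.0 + 4.7·y) / 15.7 = 488 (existing moment 4.0·702 + 7.0·696 = 7680.0) ⇒ y = (7661.6 − 7680.0) / 4.7 ≈ -3.91.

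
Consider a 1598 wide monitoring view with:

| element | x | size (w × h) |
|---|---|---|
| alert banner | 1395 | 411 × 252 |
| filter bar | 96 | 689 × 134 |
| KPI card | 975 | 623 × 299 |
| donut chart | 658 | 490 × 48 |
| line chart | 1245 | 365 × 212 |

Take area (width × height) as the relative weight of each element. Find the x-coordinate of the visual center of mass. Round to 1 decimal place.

Areas → weights: alert banner 411·252 = 103572, filter bar 689·134 = 92326, KPI card 623·299 = 186277, donut chart 490·48 = 23520, line chart 365·212 = 77380; Σw = 483075.
x: (103572·1395 + 92326·96 + 186277·975 + 23520·658 + 77380·1245) / 483075 = 446780571 / 483075 ≈ 924.87

x ≈ 924.9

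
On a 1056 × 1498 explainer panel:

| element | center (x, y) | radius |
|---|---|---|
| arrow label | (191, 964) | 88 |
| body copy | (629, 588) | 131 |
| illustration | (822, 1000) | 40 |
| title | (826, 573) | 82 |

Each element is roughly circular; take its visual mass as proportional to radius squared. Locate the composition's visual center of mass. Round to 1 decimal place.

(576.1, 692.4)

r² weights: arrow label 88² = 7744, body copy 131² = 17161, illustration 40² = 1600, title 82² = 6724. Total = 33229.
Σw·x = 7744·191 + 17161·629 + 1600·822 + 6724·826 = 19142597, so x̄ = 19142597/33229 ≈ 576.08.
Σw·y = 7744·964 + 17161·588 + 1600·1000 + 6724·573 = 23008736, so ȳ = 23008736/33229 ≈ 692.43.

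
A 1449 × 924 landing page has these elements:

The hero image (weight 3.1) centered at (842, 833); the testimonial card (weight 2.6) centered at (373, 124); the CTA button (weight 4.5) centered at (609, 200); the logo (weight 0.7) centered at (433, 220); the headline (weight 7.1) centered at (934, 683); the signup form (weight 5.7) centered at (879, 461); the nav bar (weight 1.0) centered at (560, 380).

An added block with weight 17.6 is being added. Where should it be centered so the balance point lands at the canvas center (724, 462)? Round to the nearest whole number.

After adding the added block, total weight = 3.1 + 2.6 + 4.5 + 0.7 + 7.1 + 5.7 + 1.0 + 17.6 = 42.3.
Along x: (18825.3 + 17.6·x) / 42.3 = 724 (existing moment 3.1·842 + 2.6·373 + 4.5·609 + 0.7·433 + 7.1·934 + 5.7·879 + 1.0·560 = 18825.3) ⇒ x = (30625.2 − 18825.3) / 17.6 ≈ 670.45.
Along y: (11815.7 + 17.6·y) / 42.3 = 462 (existing moment 3.1·833 + 2.6·124 + 4.5·200 + 0.7·220 + 7.1·683 + 5.7·461 + 1.0·380 = 11815.7) ⇒ y = (19542.6 − 11815.7) / 17.6 ≈ 439.03.

(670, 439)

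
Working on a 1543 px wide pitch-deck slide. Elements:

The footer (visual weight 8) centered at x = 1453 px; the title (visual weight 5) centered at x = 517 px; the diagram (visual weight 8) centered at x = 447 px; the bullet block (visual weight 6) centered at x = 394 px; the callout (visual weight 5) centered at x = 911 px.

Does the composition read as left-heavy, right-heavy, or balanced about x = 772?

Total weight = 8 + 5 + 8 + 6 + 5 = 32.
Σw·x = 8·1453 + 5·517 + 8·447 + 6·394 + 5·911 = 24704, so x̄ = 24704/32 ≈ 772.00.
That equals the midline 772 — balanced.

balanced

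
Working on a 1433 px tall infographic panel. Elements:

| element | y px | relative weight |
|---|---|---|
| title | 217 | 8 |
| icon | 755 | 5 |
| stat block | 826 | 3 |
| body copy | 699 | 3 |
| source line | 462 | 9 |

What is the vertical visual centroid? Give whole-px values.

y ≈ 509

Total weight = 8 + 5 + 3 + 3 + 9 = 28.
Σw·y = 8·217 + 5·755 + 3·826 + 3·699 + 9·462 = 14244, so ȳ = 14244/28 ≈ 508.71.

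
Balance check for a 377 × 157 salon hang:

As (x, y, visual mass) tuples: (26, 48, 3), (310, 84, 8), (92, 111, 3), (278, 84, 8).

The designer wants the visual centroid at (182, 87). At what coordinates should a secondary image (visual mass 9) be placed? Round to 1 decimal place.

After adding the secondary image, total weight = 3 + 8 + 3 + 8 + 9 = 31.
Along x: (5058 + 9·x) / 31 = 182 (existing moment 3·26 + 8·310 + 3·92 + 8·278 = 5058) ⇒ x = (5642 − 5058) / 9 ≈ 64.89.
Along y: (1821 + 9·y) / 31 = 87 (existing moment 3·48 + 8·84 + 3·111 + 8·84 = 1821) ⇒ y = (2697 − 1821) / 9 ≈ 97.33.

(64.9, 97.3)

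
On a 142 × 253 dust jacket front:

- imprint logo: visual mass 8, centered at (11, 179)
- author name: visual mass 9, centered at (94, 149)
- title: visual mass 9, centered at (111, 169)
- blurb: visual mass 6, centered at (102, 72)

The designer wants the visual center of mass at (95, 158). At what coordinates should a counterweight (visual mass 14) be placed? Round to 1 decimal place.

With the counterweight, Σw becomes 8 + 9 + 9 + 6 + 14 = 46.
x: need Σw·x = 46·95 = 4370. Existing = 8·11 + 9·94 + 9·111 + 6·102 = 2545. Remainder 1825 / 14 ≈ 130.36.
y: need Σw·y = 46·158 = 7268. Existing = 8·179 + 9·149 + 9·169 + 6·72 = 4726. Remainder 2542 / 14 ≈ 181.57.

(130.4, 181.6)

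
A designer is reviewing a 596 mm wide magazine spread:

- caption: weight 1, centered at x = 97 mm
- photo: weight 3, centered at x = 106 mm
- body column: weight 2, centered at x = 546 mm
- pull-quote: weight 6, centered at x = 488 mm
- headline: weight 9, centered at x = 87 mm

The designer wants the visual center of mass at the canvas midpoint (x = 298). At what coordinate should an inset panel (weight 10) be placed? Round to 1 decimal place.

x ≈ 402.0

New total weight: (1 + 3 + 2 + 6 + 9) + 10 = 31.
Along x: (5218 + 10·x) / 31 = 298 (existing moment 1·97 + 3·106 + 2·546 + 6·488 + 9·87 = 5218) ⇒ x = (9238 − 5218) / 10 ≈ 402.00.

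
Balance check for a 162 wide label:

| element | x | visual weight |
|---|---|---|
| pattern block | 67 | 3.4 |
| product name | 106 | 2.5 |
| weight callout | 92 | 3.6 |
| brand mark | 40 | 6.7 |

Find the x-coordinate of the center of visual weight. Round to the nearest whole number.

Total weight = 3.4 + 2.5 + 3.6 + 6.7 = 16.2.
x-moment: 3.4·67 + 2.5·106 + 3.6·92 + 6.7·40 = 1092.0; centroid 1092.0/16.2 ≈ 67.41.

x ≈ 67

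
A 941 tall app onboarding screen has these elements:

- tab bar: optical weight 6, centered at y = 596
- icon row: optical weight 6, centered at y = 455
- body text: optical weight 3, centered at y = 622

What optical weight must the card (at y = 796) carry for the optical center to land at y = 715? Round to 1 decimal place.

Known weights sum to 6 + 6 + 3 = 15; their moment is 6·596 + 6·455 + 3·622 = 8172.
For the centroid to hit 715: (8172 + w·796) / (15 + w) = 715.
Rearranging, w·(796 − 715) = 715·15 − 8172 = 2553, so w ≈ 2553/81 = 31.52.

w ≈ 31.5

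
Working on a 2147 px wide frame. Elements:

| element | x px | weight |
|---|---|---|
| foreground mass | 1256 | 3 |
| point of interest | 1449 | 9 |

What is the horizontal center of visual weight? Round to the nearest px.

x ≈ 1401

Σw = 3 + 9 = 12.
x-moment: 3·1256 + 9·1449 = 16809; centroid 16809/12 ≈ 1400.75.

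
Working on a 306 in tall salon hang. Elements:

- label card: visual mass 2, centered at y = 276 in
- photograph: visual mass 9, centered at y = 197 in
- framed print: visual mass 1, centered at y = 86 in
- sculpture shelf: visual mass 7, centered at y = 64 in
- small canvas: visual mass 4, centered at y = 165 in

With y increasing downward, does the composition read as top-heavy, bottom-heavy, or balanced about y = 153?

balanced

Total weight = 2 + 9 + 1 + 7 + 4 = 23.
Σw·y = 2·276 + 9·197 + 1·86 + 7·64 + 4·165 = 3519, so ȳ = 3519/23 ≈ 153.00.
The centroid 153.00 matches the midline at 153, so the layout is balanced.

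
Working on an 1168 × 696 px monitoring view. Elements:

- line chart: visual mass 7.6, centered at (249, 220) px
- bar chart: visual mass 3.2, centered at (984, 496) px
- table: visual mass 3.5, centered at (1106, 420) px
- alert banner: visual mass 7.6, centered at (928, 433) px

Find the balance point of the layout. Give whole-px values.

Σw = 7.6 + 3.2 + 3.5 + 7.6 = 21.9.
x: (7.6·249 + 3.2·984 + 3.5·1106 + 7.6·928) / 21.9 = 15965.0 / 21.9 ≈ 729.00
y: (7.6·220 + 3.2·496 + 3.5·420 + 7.6·433) / 21.9 = 8020.0 / 21.9 ≈ 366.21

(729, 366)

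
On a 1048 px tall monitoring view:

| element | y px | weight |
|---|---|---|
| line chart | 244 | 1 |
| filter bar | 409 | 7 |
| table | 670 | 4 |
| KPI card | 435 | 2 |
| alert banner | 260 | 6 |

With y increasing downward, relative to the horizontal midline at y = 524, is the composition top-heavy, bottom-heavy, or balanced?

top-heavy

Weights sum to 1 + 7 + 4 + 2 + 6 = 20.
y-moment: 1·244 + 7·409 + 4·670 + 2·435 + 6·260 = 8217; centroid 8217/20 ≈ 410.85.
410.9 lies above (smaller y than) the midline 524, so the layout is top-heavy.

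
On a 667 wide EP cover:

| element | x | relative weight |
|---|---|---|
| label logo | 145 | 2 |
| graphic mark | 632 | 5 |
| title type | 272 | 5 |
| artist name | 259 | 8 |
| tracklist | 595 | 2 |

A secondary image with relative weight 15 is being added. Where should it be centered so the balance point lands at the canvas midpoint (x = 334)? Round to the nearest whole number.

New total weight: (2 + 5 + 5 + 8 + 2) + 15 = 37.
x: target moment 37×334 = 12358; current 2·145 + 5·632 + 5·272 + 8·259 + 2·595 = 8072; the secondary image supplies 4286, so x = 4286/15 ≈ 285.73.

x ≈ 286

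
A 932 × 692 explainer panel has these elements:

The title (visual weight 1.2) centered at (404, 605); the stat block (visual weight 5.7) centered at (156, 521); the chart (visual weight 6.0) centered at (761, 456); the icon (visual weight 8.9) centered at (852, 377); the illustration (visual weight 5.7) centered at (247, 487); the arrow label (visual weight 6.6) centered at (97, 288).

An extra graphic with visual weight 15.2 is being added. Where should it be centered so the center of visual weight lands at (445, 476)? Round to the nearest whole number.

After adding the extra graphic, total weight = 1.2 + 5.7 + 6.0 + 8.9 + 5.7 + 6.6 + 15.2 = 49.3.
Along x: (15570.9 + 15.2·x) / 49.3 = 445 (existing moment 1.2·404 + 5.7·156 + 6.0·761 + 8.9·852 + 5.7·247 + 6.6·97 = 15570.9) ⇒ x = (21938.5 − 15570.9) / 15.2 ≈ 418.92.
Along y: (14463.7 + 15.2·y) / 49.3 = 476 (existing moment 1.2·605 + 5.7·521 + 6.0·456 + 8.9·377 + 5.7·487 + 6.6·288 = 14463.7) ⇒ y = (23466.8 − 14463.7) / 15.2 ≈ 592.31.

(419, 592)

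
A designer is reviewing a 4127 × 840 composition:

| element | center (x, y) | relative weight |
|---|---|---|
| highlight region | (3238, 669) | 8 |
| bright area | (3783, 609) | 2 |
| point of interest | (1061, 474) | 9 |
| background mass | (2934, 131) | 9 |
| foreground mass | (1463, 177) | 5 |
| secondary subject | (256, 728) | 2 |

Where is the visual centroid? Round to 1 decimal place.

Weights sum to 8 + 2 + 9 + 9 + 5 + 2 = 35.
x: (8·3238 + 2·3783 + 9·1061 + 9·2934 + 5·1463 + 2·256) / 35 = 77252 / 35 ≈ 2207.20
y: (8·669 + 2·609 + 9·474 + 9·131 + 5·177 + 2·728) / 35 = 14356 / 35 ≈ 410.17

(2207.2, 410.2)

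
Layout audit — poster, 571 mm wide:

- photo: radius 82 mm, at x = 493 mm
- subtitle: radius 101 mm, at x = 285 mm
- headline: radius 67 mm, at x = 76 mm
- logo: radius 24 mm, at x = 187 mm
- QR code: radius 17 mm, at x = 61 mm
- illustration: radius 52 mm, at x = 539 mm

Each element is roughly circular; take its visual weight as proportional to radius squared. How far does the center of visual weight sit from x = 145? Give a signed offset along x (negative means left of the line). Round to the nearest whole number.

≈ 181 mm

Weights ∝ r²: photo 82² = 6724, subtitle 101² = 10201, headline 67² = 4489, logo 24² = 576, QR code 17² = 289, illustration 52² = 2704; Σw = 24983.
Σw·x = 6724·493 + 10201·285 + 4489·76 + 576·187 + 289·61 + 2704·539 = 8146178, so x̄ = 8146178/24983 ≈ 326.07.
Against x = 145, that's 326.07 − 145 = 181.07.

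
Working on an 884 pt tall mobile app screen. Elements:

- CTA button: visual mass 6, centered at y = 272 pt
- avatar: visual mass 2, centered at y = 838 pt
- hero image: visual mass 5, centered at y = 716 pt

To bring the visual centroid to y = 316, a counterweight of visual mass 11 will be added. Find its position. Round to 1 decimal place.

After adding the counterweight, total weight = 6 + 2 + 5 + 11 = 24.
y: need Σw·y = 24·316 = 7584. Existing = 6·272 + 2·838 + 5·716 = 6888. Remainder 696 / 11 ≈ 63.27.

y ≈ 63.3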